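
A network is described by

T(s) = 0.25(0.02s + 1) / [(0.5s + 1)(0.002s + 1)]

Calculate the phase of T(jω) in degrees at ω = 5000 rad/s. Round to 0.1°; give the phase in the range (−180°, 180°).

At ω = 5000 rad/s:
zero (1 + j5000·0.02) = 1 + j100 → |·| ≈ 100, ∠ ≈ 89.43°
pole (1 + j5000·0.5) = 1 + j2500 → |·| ≈ 2500, ∠ ≈ 89.98°
pole (1 + j5000·0.002) = 1 + j10 → |·| ≈ 10.05, ∠ ≈ 84.29°
∠T = (89.43°) − (89.98° + 84.29°) = -84.84°

-84.8°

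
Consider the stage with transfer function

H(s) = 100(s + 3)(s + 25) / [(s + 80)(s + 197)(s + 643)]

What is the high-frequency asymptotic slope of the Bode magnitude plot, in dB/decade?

Each pole contributes −20 dB/decade at high frequency; each zero contributes +20 dB/decade.
Net: 2 zero(s) − 3 pole(s) → -20 dB/decade.

-20 dB/decade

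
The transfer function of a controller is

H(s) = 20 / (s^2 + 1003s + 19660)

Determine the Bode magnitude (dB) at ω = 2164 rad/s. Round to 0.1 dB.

Substitute s = j2164:
Numerator: 20 = 20 + j0
Denominator: (j2164)^2 + 1003(j2164) + 19660 = -4663236 + j2170492
|N| = √(20² + 0²) ≈ 20, ∠N ≈ 0.00°
|D| = √(4663236² + 2170492²) ≈ 5.1436e+06, ∠D ≈ 155.04°
|H| = 20 / 5.1436e+06 ≈ 3.8883e-06
Gain = 20 log₁₀(3.8883e-06) ≈ -108.20 dB

-108.2 dB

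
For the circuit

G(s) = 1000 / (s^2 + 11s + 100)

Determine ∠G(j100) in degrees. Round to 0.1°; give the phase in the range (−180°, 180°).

At s = jω = j100:
quadratic: (j100)² + 11·j100 + 100 = -9900 + j1100 → |·| ≈ 9960.9, ∠ ≈ 173.66°
∠G = 0.00° − 173.66° = -173.66°

-173.7°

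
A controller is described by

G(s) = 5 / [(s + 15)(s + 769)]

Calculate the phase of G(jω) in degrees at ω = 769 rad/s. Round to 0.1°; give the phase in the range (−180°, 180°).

At s = jω = j769:
pole (s+15): 15 + j769 → |·| = √(15²+769²) = √591586 ≈ 769.15, ∠ = arctan(769/15) ≈ 88.88°
pole (s+769): 769 + j769 → |·| = √(769²+769²) = √1182722 ≈ 1087.5, ∠ = arctan(769/769) ≈ 45.00°
∠G = 0.00° − 133.88° = -133.88°

-133.9°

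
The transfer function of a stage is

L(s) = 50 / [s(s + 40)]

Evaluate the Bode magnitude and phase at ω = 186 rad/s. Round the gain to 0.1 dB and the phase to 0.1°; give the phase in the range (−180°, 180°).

-57.0 dB, -167.9°

At s = jω = j186:
pole (s+40): 40 + j186 → |·| = √(40²+186²) = √36196 ≈ 190.25, ∠ = arctan(186/40) ≈ 77.86°
pole at origin: |s| = 186, ∠ = 90.00° (in denominator)
|L| = 50 / 35386 ≈ 0.001413
Gain = 20 log₁₀(0.001413) ≈ -57.00 dB
∠L = 0.00° − 167.86° = -167.86°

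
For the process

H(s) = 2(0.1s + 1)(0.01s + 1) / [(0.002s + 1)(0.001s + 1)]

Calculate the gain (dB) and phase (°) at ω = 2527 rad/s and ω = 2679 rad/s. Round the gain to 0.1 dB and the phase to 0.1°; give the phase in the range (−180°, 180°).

At ω = 2527 rad/s:
zero (1 + j2527·0.1) = 1 + j252.7 → |·| ≈ 252.7, ∠ ≈ 89.77°
zero (1 + j2527·0.01) = 1 + j25.27 → |·| ≈ 25.29, ∠ ≈ 87.73°
pole (1 + j2527·0.002) = 1 + j5.054 → |·| ≈ 5.152, ∠ ≈ 78.81°
pole (1 + j2527·0.001) = 1 + j2.527 → |·| ≈ 2.7177, ∠ ≈ 68.41°
|H| = 2 · 252.7 · 25.29 / (5.152 · 2.7177) ≈ 912.87
Gain = 20 log₁₀(912.87) ≈ 59.21 dB
∠H = (89.77° + 87.73°) − (78.81° + 68.41°) = 30.28°

At ω = 2679 rad/s:
zero (1 + j2679·0.1) = 1 + j267.9 → |·| ≈ 267.9, ∠ ≈ 89.79°
zero (1 + j2679·0.01) = 1 + j26.79 → |·| ≈ 26.809, ∠ ≈ 87.86°
pole (1 + j2679·0.002) = 1 + j5.358 → |·| ≈ 5.4505, ∠ ≈ 79.43°
pole (1 + j2679·0.001) = 1 + j2.679 → |·| ≈ 2.8596, ∠ ≈ 69.53°
|H| = 2 · 267.9 · 26.809 / (5.4505 · 2.8596) ≈ 921.6
Gain = 20 log₁₀(921.6) ≈ 59.29 dB
∠H = (89.79° + 87.86°) − (79.43° + 69.53°) = 28.69°

ω = 2527: 59.2 dB, 30.3°; ω = 2679: 59.3 dB, 28.7°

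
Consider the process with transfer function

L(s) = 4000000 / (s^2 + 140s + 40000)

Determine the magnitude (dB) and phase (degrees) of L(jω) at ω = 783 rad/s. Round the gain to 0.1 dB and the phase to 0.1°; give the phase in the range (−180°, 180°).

16.7 dB, -169.2°

At s = jω = j783:
quadratic: (j783)² + 140·j783 + 40000 = -573089 + j109620 → |·| ≈ 5.8348e+05, ∠ ≈ 169.17°
|L| = 4000000 / 5.8348e+05 ≈ 6.8554
Gain = 20 log₁₀(6.8554) ≈ 16.72 dB
∠L = 0.00° − 169.17° = -169.17°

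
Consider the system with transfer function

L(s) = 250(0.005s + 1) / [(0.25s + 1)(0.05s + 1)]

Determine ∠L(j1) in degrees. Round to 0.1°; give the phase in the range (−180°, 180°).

At ω = 1 rad/s:
zero (1 + j1·0.005) = 1 + j0.005 → |·| ≈ 1, ∠ ≈ 0.29°
pole (1 + j1·0.25) = 1 + j0.25 → |·| ≈ 1.0308, ∠ ≈ 14.04°
pole (1 + j1·0.05) = 1 + j0.05 → |·| ≈ 1.0012, ∠ ≈ 2.86°
∠L = (0.29°) − (14.04° + 2.86°) = -16.61°

-16.6°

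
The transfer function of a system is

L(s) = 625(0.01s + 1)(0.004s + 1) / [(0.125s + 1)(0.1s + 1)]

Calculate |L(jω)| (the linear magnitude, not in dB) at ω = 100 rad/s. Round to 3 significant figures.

7.55

At ω = 100 rad/s:
zero (1 + j100·0.01) = 1 + j1 → |·| ≈ 1.4142, ∠ ≈ 45.00°
zero (1 + j100·0.004) = 1 + j0.4 → |·| ≈ 1.077, ∠ ≈ 21.80°
pole (1 + j100·0.125) = 1 + j12.5 → |·| ≈ 12.54, ∠ ≈ 85.43°
pole (1 + j100·0.1) = 1 + j10 → |·| ≈ 10.05, ∠ ≈ 84.29°
|L| = 625 · 1.4142 · 1.077 / (12.54 · 10.05) ≈ 7.5534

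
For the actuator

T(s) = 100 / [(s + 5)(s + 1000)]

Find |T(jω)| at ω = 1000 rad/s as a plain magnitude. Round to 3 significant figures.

7.07e-05

At s = jω = j1000:
pole (s+5): 5 + j1000 → |·| = √(5²+1000²) = √1000025 ≈ 1000, ∠ = arctan(1000/5) ≈ 89.71°
pole (s+1000): 1000 + j1000 → |·| = √(1000²+1000²) = √2000000 ≈ 1414.2, ∠ = arctan(1000/1000) ≈ 45.00°
|T| = 100 / 1.4142e+06 ≈ 7.0711e-05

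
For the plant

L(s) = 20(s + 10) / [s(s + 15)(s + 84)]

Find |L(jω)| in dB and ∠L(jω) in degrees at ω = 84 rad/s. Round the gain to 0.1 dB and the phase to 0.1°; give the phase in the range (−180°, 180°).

-54.0 dB, -131.7°

At s = jω = j84:
zero (s+10): 10 + j84 → |·| = √(10²+84²) = √7156 ≈ 84.593, ∠ = arctan(84/10) ≈ 83.21°
pole (s+15): 15 + j84 → |·| = √(15²+84²) = √7281 ≈ 85.329, ∠ = arctan(84/15) ≈ 79.88°
pole (s+84): 84 + j84 → |·| = √(84²+84²) = √14112 ≈ 118.79, ∠ = arctan(84/84) ≈ 45.00°
pole at origin: |s| = 84, ∠ = 90.00° (in denominator)
|L| = 20 · 84.593 / 8.5144e+05 ≈ 0.0019871
Gain = 20 log₁₀(0.0019871) ≈ -54.04 dB
∠L = 83.21° − 214.88° = -131.67°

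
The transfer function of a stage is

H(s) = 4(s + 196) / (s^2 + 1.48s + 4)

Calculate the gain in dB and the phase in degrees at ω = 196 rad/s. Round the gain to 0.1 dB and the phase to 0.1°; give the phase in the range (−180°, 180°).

At s = jω = j196:
zero (s+196): 196 + j196 → |·| = √(196²+196²) = √76832 ≈ 277.19, ∠ = arctan(196/196) ≈ 45.00°
quadratic: (j196)² + 1.48·j196 + 4 = -38412 + j290.08 → |·| ≈ 38413, ∠ ≈ 179.57°
|H| = 4 · 277.19 / 38413 ≈ 0.028864
Gain = 20 log₁₀(0.028864) ≈ -30.79 dB
∠H = 45.00° − 179.57° = -134.57°

-30.8 dB, -134.6°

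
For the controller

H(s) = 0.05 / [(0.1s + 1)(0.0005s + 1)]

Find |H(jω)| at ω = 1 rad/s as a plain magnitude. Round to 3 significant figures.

At ω = 1 rad/s:
pole (1 + j1·0.1) = 1 + j0.1 → |·| ≈ 1.005, ∠ ≈ 5.71°
pole (1 + j1·0.0005) = 1 + j0.0005 → |·| ≈ 1, ∠ ≈ 0.03°
|H| = 0.05 · 1 / (1.005 · 1) ≈ 0.049751

0.0498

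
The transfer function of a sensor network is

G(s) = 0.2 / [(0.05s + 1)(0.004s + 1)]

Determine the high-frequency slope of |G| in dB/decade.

-40 dB/decade

Each pole contributes −20 dB/decade at high frequency; each zero contributes +20 dB/decade.
Net: 0 zero(s) − 2 pole(s) → -40 dB/decade.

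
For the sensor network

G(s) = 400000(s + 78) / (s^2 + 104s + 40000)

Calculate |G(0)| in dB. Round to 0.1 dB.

57.8 dB

G(0) = 400000·78 / 40000 = 780
20 log₁₀(780) ≈ 57.84 dB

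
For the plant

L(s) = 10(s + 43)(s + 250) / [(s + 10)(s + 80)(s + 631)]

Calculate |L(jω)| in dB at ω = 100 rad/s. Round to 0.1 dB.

At s = jω = j100:
zero (s+43): 43 + j100 → |·| = √(43²+100²) = √11849 ≈ 108.85, ∠ = arctan(100/43) ≈ 66.73°
zero (s+250): 250 + j100 → |·| = √(250²+100²) = √72500 ≈ 269.26, ∠ = arctan(100/250) ≈ 21.80°
pole (s+10): 10 + j100 → |·| = √(10²+100²) = √10100 ≈ 100.5, ∠ = arctan(100/10) ≈ 84.29°
pole (s+80): 80 + j100 → |·| = √(80²+100²) = √16400 ≈ 128.06, ∠ = arctan(100/80) ≈ 51.34°
pole (s+631): 631 + j100 → |·| = √(631²+100²) = √408161 ≈ 638.87, ∠ = arctan(100/631) ≈ 9.01°
|L| = 10 · 29309 / 8.2223e+06 ≈ 0.035646
Gain = 20 log₁₀(0.035646) ≈ -28.96 dB

-29.0 dB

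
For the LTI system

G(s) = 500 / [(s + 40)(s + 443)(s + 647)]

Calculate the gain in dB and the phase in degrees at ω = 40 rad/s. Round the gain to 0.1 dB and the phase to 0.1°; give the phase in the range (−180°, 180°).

At s = jω = j40:
pole (s+40): 40 + j40 → |·| = √(40²+40²) = √3200 ≈ 56.569, ∠ = arctan(40/40) ≈ 45.00°
pole (s+443): 443 + j40 → |·| = √(443²+40²) = √197849 ≈ 444.8, ∠ = arctan(40/443) ≈ 5.16°
pole (s+647): 647 + j40 → |·| = √(647²+40²) = √420209 ≈ 648.24, ∠ = arctan(40/647) ≈ 3.54°
|G| = 500 / 1.6311e+07 ≈ 3.0654e-05
Gain = 20 log₁₀(3.0654e-05) ≈ -90.27 dB
∠G = 0.00° − 53.70° = -53.70°

-90.3 dB, -53.7°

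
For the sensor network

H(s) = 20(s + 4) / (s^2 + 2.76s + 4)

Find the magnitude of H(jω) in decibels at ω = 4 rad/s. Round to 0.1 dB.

16.8 dB

At s = jω = j4:
zero (s+4): 4 + j4 → |·| = √(4²+4²) = √32 ≈ 5.6569, ∠ = arctan(4/4) ≈ 45.00°
quadratic: (j4)² + 2.76·j4 + 4 = -12 + j11.04 → |·| ≈ 16.306, ∠ ≈ 137.39°
|H| = 20 · 5.6569 / 16.306 ≈ 6.9384
Gain = 20 log₁₀(6.9384) ≈ 16.83 dB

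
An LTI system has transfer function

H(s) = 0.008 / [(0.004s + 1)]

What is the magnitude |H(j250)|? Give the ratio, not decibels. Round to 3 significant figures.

0.00566

At ω = 250 rad/s:
pole (1 + j250·0.004) = 1 + j1 → |·| ≈ 1.4142, ∠ ≈ 45.00°
|H| = 0.008 · 1 / (1.4142) ≈ 0.0056569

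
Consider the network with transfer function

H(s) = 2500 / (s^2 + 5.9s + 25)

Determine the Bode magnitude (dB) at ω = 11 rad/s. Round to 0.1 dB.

26.7 dB

At s = jω = j11:
quadratic: (j11)² + 5.9·j11 + 25 = -96 + j64.9 → |·| ≈ 115.88, ∠ ≈ 145.94°
|H| = 2500 / 115.88 ≈ 21.574
Gain = 20 log₁₀(21.574) ≈ 26.68 dB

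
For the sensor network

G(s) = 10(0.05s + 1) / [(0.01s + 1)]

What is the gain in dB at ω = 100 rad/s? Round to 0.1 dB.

At ω = 100 rad/s:
zero (1 + j100·0.05) = 1 + j5 → |·| ≈ 5.099, ∠ ≈ 78.69°
pole (1 + j100·0.01) = 1 + j1 → |·| ≈ 1.4142, ∠ ≈ 45.00°
|G| = 10 · 5.099 / (1.4142) ≈ 36.056
Gain = 20 log₁₀(36.056) ≈ 31.14 dB

31.1 dB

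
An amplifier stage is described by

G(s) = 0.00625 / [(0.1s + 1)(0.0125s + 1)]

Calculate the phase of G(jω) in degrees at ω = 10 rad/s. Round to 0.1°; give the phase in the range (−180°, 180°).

-52.1°

At ω = 10 rad/s:
pole (1 + j10·0.1) = 1 + j1 → |·| ≈ 1.4142, ∠ ≈ 45.00°
pole (1 + j10·0.0125) = 1 + j0.125 → |·| ≈ 1.0078, ∠ ≈ 7.13°
∠G = (0°) − (45.00° + 7.13°) = -52.13°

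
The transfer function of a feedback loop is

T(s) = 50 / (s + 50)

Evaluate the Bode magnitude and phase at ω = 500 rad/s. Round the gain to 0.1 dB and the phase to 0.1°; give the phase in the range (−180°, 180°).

-20.0 dB, -84.3°

Substitute s = j500:
Numerator: 50 = 50 + j0
Denominator: (j500) + 50 = 50 + j500
|N| = √(50² + 0²) ≈ 50, ∠N ≈ 0.00°
|D| = √(50² + 500²) ≈ 502.49, ∠D ≈ 84.29°
|T| = 50 / 502.49 ≈ 0.099504
Gain = 20 log₁₀(0.099504) ≈ -20.04 dB
∠T = 0.00° − 84.29° = -84.29°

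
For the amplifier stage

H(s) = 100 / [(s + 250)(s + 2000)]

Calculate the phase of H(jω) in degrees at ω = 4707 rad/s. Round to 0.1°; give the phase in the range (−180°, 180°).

At s = jω = j4707:
pole (s+250): 250 + j4707 → |·| = √(250²+4707²) = √22218349 ≈ 4713.6, ∠ = arctan(4707/250) ≈ 86.96°
pole (s+2000): 2000 + j4707 → |·| = √(2000²+4707²) = √26155849 ≈ 5114.3, ∠ = arctan(4707/2000) ≈ 66.98°
∠H = 0.00° − 153.94° = -153.94°

-153.9°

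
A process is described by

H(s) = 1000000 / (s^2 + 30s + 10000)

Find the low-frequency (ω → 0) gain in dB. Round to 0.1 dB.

H(0) = 1000000 / 10000 = 100
20 log₁₀(100) ≈ 40.00 dB

40.0 dB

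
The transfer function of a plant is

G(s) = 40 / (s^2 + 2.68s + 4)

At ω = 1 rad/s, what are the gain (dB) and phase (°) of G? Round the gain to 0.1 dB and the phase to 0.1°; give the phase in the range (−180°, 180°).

20.0 dB, -41.8°

At s = jω = j1:
quadratic: (j1)² + 2.68·j1 + 4 = 3 + j2.68 → |·| ≈ 4.0227, ∠ ≈ 41.78°
|G| = 40 / 4.0227 ≈ 9.9436
Gain = 20 log₁₀(9.9436) ≈ 19.95 dB
∠G = 0.00° − 41.78° = -41.78°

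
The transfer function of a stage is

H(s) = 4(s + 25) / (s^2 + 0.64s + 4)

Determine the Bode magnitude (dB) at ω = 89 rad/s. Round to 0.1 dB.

-26.6 dB

At s = jω = j89:
zero (s+25): 25 + j89 → |·| = √(25²+89²) = √8546 ≈ 92.445, ∠ = arctan(89/25) ≈ 74.31°
quadratic: (j89)² + 0.64·j89 + 4 = -7917 + j56.96 → |·| ≈ 7917.2, ∠ ≈ 179.59°
|H| = 4 · 92.445 / 7917.2 ≈ 0.046706
Gain = 20 log₁₀(0.046706) ≈ -26.61 dB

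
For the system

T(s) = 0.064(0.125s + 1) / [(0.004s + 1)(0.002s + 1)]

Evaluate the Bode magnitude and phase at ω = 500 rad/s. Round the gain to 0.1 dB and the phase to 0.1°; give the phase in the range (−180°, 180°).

2.0 dB, -19.4°

At ω = 500 rad/s:
zero (1 + j500·0.125) = 1 + j62.5 → |·| ≈ 62.508, ∠ ≈ 89.08°
pole (1 + j500·0.004) = 1 + j2 → |·| ≈ 2.2361, ∠ ≈ 63.43°
pole (1 + j500·0.002) = 1 + j1 → |·| ≈ 1.4142, ∠ ≈ 45.00°
|T| = 0.064 · 62.508 / (2.2361 · 1.4142) ≈ 1.2651
Gain = 20 log₁₀(1.2651) ≈ 2.04 dB
∠T = (89.08°) − (63.43° + 45.00°) = -19.35°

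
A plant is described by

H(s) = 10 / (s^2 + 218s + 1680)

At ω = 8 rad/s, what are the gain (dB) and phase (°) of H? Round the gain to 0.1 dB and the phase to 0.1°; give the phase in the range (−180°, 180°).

-47.5 dB, -47.2°

Substitute s = j8:
Numerator: 10 = 10 + j0
Denominator: (j8)^2 + 218(j8) + 1680 = 1616 + j1744
|N| = √(10² + 0²) ≈ 10, ∠N ≈ 0.00°
|D| = √(1616² + 1744²) ≈ 2377.6, ∠D ≈ 47.18°
|H| = 10 / 2377.6 ≈ 0.0042059
Gain = 20 log₁₀(0.0042059) ≈ -47.52 dB
∠H = 0.00° − 47.18° = -47.18°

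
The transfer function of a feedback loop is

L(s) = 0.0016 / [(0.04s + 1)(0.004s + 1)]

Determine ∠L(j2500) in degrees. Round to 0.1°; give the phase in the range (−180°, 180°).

At ω = 2500 rad/s:
pole (1 + j2500·0.04) = 1 + j100 → |·| ≈ 100, ∠ ≈ 89.43°
pole (1 + j2500·0.004) = 1 + j10 → |·| ≈ 10.05, ∠ ≈ 84.29°
∠L = (0°) − (89.43° + 84.29°) = -173.72°

-173.7°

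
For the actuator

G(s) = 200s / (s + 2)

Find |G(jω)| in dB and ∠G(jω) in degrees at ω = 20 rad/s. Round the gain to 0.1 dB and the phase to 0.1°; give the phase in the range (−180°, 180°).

At s = jω = j20:
zero at origin: s = j20 → |·| = 20, ∠ = 90.00°
pole (s+2): 2 + j20 → |·| = √(2²+20²) = √404 ≈ 20.1, ∠ = arctan(20/2) ≈ 84.29°
|G| = 200 · 20 / 20.1 ≈ 199
Gain = 20 log₁₀(199) ≈ 45.98 dB
∠G = 90.00° − 84.29° = 5.71°

46.0 dB, 5.7°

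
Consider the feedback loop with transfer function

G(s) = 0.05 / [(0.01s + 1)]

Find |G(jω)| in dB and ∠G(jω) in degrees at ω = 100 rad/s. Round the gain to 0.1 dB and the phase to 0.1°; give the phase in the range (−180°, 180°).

At ω = 100 rad/s:
pole (1 + j100·0.01) = 1 + j1 → |·| ≈ 1.4142, ∠ ≈ 45.00°
|G| = 0.05 · 1 / (1.4142) ≈ 0.035356
Gain = 20 log₁₀(0.035356) ≈ -29.03 dB
∠G = (0°) − (45.00°) = -45.00°

-29.0 dB, -45.0°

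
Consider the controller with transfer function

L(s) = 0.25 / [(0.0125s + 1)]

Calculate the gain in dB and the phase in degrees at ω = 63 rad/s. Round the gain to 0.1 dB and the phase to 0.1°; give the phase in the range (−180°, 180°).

At ω = 63 rad/s:
pole (1 + j63·0.0125) = 1 + j0.7875 → |·| ≈ 1.2729, ∠ ≈ 38.22°
|L| = 0.25 · 1 / (1.2729) ≈ 0.1964
Gain = 20 log₁₀(0.1964) ≈ -14.14 dB
∠L = (0°) − (38.22°) = -38.22°

-14.1 dB, -38.2°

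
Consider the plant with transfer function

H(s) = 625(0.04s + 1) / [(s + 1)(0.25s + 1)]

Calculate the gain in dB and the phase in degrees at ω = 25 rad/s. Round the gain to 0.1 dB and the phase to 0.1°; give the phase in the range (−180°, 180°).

14.9 dB, -123.6°

At ω = 25 rad/s:
zero (1 + j25·0.04) = 1 + j1 → |·| ≈ 1.4142, ∠ ≈ 45.00°
pole (1 + j25·1) = 1 + j25 → |·| ≈ 25.02, ∠ ≈ 87.71°
pole (1 + j25·0.25) = 1 + j6.25 → |·| ≈ 6.3295, ∠ ≈ 80.91°
|H| = 625 · 1.4142 / (25.02 · 6.3295) ≈ 5.5813
Gain = 20 log₁₀(5.5813) ≈ 14.93 dB
∠H = (45.00°) − (87.71° + 80.91°) = -123.62°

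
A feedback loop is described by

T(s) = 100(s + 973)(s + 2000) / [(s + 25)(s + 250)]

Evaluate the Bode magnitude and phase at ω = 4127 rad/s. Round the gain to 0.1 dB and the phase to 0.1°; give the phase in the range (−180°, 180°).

41.1 dB, -35.3°

At s = jω = j4127:
zero (s+973): 973 + j4127 → |·| = √(973²+4127²) = √17978858 ≈ 4240.1, ∠ = arctan(4127/973) ≈ 76.73°
zero (s+2000): 2000 + j4127 → |·| = √(2000²+4127²) = √21032129 ≈ 4586.1, ∠ = arctan(4127/2000) ≈ 64.14°
pole (s+25): 25 + j4127 → |·| = √(25²+4127²) = √17032754 ≈ 4127.1, ∠ = arctan(4127/25) ≈ 89.65°
pole (s+250): 250 + j4127 → |·| = √(250²+4127²) = √17094629 ≈ 4134.6, ∠ = arctan(4127/250) ≈ 86.53°
|T| = 100 · 1.9446e+07 / 1.7064e+07 ≈ 113.96
Gain = 20 log₁₀(113.96) ≈ 41.14 dB
∠T = 140.87° − 176.18° = -35.31°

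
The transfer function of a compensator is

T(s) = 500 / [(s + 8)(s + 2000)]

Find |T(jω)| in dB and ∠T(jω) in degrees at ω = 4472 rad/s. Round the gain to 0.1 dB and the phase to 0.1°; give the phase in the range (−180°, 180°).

-92.8 dB, -155.8°

At s = jω = j4472:
pole (s+8): 8 + j4472 → |·| = √(8²+4472²) = √19998848 ≈ 4472, ∠ = arctan(4472/8) ≈ 89.90°
pole (s+2000): 2000 + j4472 → |·| = √(2000²+4472²) = √23998784 ≈ 4898.9, ∠ = arctan(4472/2000) ≈ 65.90°
|T| = 500 / 2.1908e+07 ≈ 2.2823e-05
Gain = 20 log₁₀(2.2823e-05) ≈ -92.83 dB
∠T = 0.00° − 155.80° = -155.80°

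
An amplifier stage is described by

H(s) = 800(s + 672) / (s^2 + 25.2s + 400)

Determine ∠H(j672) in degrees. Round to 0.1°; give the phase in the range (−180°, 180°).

At s = jω = j672:
zero (s+672): 672 + j672 → |·| = √(672²+672²) = √903168 ≈ 950.35, ∠ = arctan(672/672) ≈ 45.00°
quadratic: (j672)² + 25.2·j672 + 400 = -451184 + j16934.4 → |·| ≈ 4.515e+05, ∠ ≈ 177.85°
∠H = 45.00° − 177.85° = -132.85°

-132.9°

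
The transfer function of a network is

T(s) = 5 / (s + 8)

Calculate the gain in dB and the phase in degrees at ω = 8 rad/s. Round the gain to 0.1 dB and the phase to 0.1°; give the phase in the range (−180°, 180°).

-7.1 dB, -45.0°

Substitute s = j8:
Numerator: 5 = 5 + j0
Denominator: (j8) + 8 = 8 + j8
|N| = √(5² + 0²) ≈ 5, ∠N ≈ 0.00°
|D| = √(8² + 8²) ≈ 11.314, ∠D ≈ 45.00°
|T| = 5 / 11.314 ≈ 0.44193
Gain = 20 log₁₀(0.44193) ≈ -7.09 dB
∠T = 0.00° − 45.00° = -45.00°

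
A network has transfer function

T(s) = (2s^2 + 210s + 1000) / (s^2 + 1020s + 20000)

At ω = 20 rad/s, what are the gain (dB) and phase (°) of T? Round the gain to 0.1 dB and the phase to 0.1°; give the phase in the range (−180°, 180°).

Substitute s = j20:
Numerator: 2(j20)^2 + 210(j20) + 1000 = 200 + j4200
Denominator: (j20)^2 + 1020(j20) + 20000 = 19600 + j20400
|N| = √(200² + 4200²) ≈ 4204.8, ∠N ≈ 87.27°
|D| = √(19600² + 20400²) ≈ 28290, ∠D ≈ 46.15°
|T| = 4204.8 / 28290 ≈ 0.14863
Gain = 20 log₁₀(0.14863) ≈ -16.56 dB
∠T = 87.27° − 46.15° = 41.12°

-16.6 dB, 41.1°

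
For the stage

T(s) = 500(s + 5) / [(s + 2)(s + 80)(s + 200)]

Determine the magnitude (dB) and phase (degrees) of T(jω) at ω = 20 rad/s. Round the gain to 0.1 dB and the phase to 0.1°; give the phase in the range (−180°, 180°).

-30.2 dB, -28.1°

At s = jω = j20:
zero (s+5): 5 + j20 → |·| = √(5²+20²) = √425 ≈ 20.616, ∠ = arctan(20/5) ≈ 75.96°
pole (s+2): 2 + j20 → |·| = √(2²+20²) = √404 ≈ 20.1, ∠ = arctan(20/2) ≈ 84.29°
pole (s+80): 80 + j20 → |·| = √(80²+20²) = √6800 ≈ 82.462, ∠ = arctan(20/80) ≈ 14.04°
pole (s+200): 200 + j20 → |·| = √(200²+20²) = √40400 ≈ 201, ∠ = arctan(20/200) ≈ 5.71°
|T| = 500 · 20.616 / 3.3315e+05 ≈ 0.030941
Gain = 20 log₁₀(0.030941) ≈ -30.19 dB
∠T = 75.96° − 104.04° = -28.08°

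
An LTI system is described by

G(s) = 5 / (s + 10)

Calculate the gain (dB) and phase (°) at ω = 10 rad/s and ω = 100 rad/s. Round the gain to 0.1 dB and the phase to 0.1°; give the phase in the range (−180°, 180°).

Substitute s = j10:
Numerator: 5 = 5 + j0
Denominator: (j10) + 10 = 10 + j10
|N| = √(5² + 0²) ≈ 5, ∠N ≈ 0.00°
|D| = √(10² + 10²) ≈ 14.142, ∠D ≈ 45.00°
|G| = 5 / 14.142 ≈ 0.35356
Gain = 20 log₁₀(0.35356) ≈ -9.03 dB
∠G = 0.00° − 45.00° = -45.00°

Substitute s = j100:
Numerator: 5 = 5 + j0
Denominator: (j100) + 10 = 10 + j100
|N| = √(5² + 0²) ≈ 5, ∠N ≈ 0.00°
|D| = √(10² + 100²) ≈ 100.5, ∠D ≈ 84.29°
|G| = 5 / 100.5 ≈ 0.049751
Gain = 20 log₁₀(0.049751) ≈ -26.06 dB
∠G = 0.00° − 84.29° = -84.29°

ω = 10: -9.0 dB, -45.0°; ω = 100: -26.1 dB, -84.3°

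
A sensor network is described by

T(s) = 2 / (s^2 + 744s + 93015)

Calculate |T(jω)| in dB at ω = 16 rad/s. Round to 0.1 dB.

Substitute s = j16:
Numerator: 2 = 2 + j0
Denominator: (j16)^2 + 744(j16) + 93015 = 92759 + j11904
|N| = √(2² + 0²) ≈ 2, ∠N ≈ 0.00°
|D| = √(92759² + 11904²) ≈ 93520, ∠D ≈ 7.31°
|T| = 2 / 93520 ≈ 2.1386e-05
Gain = 20 log₁₀(2.1386e-05) ≈ -93.40 dB

-93.4 dB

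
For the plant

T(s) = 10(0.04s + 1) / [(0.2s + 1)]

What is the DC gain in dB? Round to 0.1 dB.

T(0) = 10 · 1 / 1 = 10
20 log₁₀(10) ≈ 20.00 dB

20.0 dB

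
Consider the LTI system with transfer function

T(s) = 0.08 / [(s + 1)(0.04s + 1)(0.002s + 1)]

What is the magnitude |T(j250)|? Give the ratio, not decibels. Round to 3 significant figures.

At ω = 250 rad/s:
pole (1 + j250·1) = 1 + j250 → |·| ≈ 250, ∠ ≈ 89.77°
pole (1 + j250·0.04) = 1 + j10 → |·| ≈ 10.05, ∠ ≈ 84.29°
pole (1 + j250·0.002) = 1 + j0.5 → |·| ≈ 1.118, ∠ ≈ 26.57°
|T| = 0.08 · 1 / (250 · 10.05 · 1.118) ≈ 2.848e-05

2.85e-05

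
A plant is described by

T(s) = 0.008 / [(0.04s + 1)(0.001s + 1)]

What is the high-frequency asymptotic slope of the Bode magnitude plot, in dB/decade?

Each pole contributes −20 dB/decade at high frequency; each zero contributes +20 dB/decade.
Net: 0 zero(s) − 2 pole(s) → -40 dB/decade.

-40 dB/decade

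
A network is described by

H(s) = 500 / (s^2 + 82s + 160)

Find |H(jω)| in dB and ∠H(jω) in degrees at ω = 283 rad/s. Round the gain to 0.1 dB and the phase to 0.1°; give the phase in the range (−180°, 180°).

Substitute s = j283:
Numerator: 500 = 500 + j0
Denominator: (j283)^2 + 82(j283) + 160 = -79929 + j23206
|N| = √(500² + 0²) ≈ 500, ∠N ≈ 0.00°
|D| = √(79929² + 23206²) ≈ 83230, ∠D ≈ 163.81°
|H| = 500 / 83230 ≈ 0.0060074
Gain = 20 log₁₀(0.0060074) ≈ -44.43 dB
∠H = 0.00° − 163.81° = -163.81°

-44.4 dB, -163.8°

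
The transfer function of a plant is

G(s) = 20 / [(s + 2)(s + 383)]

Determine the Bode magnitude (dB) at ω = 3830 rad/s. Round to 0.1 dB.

-117.4 dB

At s = jω = j3830:
pole (s+2): 2 + j3830 → |·| = √(2²+3830²) = √14668904 ≈ 3830, ∠ = arctan(3830/2) ≈ 89.97°
pole (s+383): 383 + j3830 → |·| = √(383²+3830²) = √14815589 ≈ 3849.1, ∠ = arctan(3830/383) ≈ 84.29°
|G| = 20 / 1.4742e+07 ≈ 1.3567e-06
Gain = 20 log₁₀(1.3567e-06) ≈ -117.35 dB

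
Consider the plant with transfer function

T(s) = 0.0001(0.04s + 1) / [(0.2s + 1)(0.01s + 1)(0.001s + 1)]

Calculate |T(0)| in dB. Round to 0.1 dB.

T(0) = 0.0001 · 1 / 1 = 0.0001
20 log₁₀(0.0001) ≈ -80.00 dB

-80.0 dB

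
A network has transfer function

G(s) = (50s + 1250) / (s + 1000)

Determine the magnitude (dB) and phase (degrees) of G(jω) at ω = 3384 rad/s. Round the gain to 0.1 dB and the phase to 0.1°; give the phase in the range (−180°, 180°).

33.6 dB, 16.0°

Substitute s = j3384:
Numerator: 50(j3384) + 1250 = 1250 + j169200
Denominator: (j3384) + 1000 = 1000 + j3384
|N| = √(1250² + 169200²) ≈ 1.692e+05, ∠N ≈ 89.58°
|D| = √(1000² + 3384²) ≈ 3528.7, ∠D ≈ 73.54°
|G| = 1.692e+05 / 3528.7 ≈ 47.95
Gain = 20 log₁₀(47.95) ≈ 33.62 dB
∠G = 89.58° − 73.54° = 16.04°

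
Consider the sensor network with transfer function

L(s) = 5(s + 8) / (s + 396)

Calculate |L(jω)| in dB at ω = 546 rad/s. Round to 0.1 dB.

At s = jω = j546:
zero (s+8): 8 + j546 → |·| = √(8²+546²) = √298180 ≈ 546.06, ∠ = arctan(546/8) ≈ 89.16°
pole (s+396): 396 + j546 → |·| = √(396²+546²) = √454932 ≈ 674.49, ∠ = arctan(546/396) ≈ 54.05°
|L| = 5 · 546.06 / 674.49 ≈ 4.0479
Gain = 20 log₁₀(4.0479) ≈ 12.14 dB

12.1 dB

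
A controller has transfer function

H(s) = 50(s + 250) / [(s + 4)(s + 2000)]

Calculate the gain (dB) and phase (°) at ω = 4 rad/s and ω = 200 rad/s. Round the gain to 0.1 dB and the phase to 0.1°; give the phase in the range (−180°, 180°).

At s = jω = j4:
zero (s+250): 250 + j4 → |·| = √(250²+4²) = √62516 ≈ 250.03, ∠ = arctan(4/250) ≈ 0.92°
pole (s+4): 4 + j4 → |·| = √(4²+4²) = √32 ≈ 5.6569, ∠ = arctan(4/4) ≈ 45.00°
pole (s+2000): 2000 + j4 → |·| = √(2000²+4²) = √4000016 ≈ 2000, ∠ = arctan(4/2000) ≈ 0.11°
|H| = 50 · 250.03 / 11314 ≈ 1.105
Gain = 20 log₁₀(1.105) ≈ 0.87 dB
∠H = 0.92° − 45.11° = -44.19°

At s = jω = j200:
zero (s+250): 250 + j200 → |·| = √(250²+200²) = √102500 ≈ 320.16, ∠ = arctan(200/250) ≈ 38.66°
pole (s+4): 4 + j200 → |·| = √(4²+200²) = √40016 ≈ 200.04, ∠ = arctan(200/4) ≈ 88.85°
pole (s+2000): 2000 + j200 → |·| = √(2000²+200²) = √4040000 ≈ 2010, ∠ = arctan(200/2000) ≈ 5.71°
|H| = 50 · 320.16 / 4.0208e+05 ≈ 0.039813
Gain = 20 log₁₀(0.039813) ≈ -28.00 dB
∠H = 38.66° − 94.56° = -55.90°

ω = 4: 0.9 dB, -44.2°; ω = 200: -28.0 dB, -55.9°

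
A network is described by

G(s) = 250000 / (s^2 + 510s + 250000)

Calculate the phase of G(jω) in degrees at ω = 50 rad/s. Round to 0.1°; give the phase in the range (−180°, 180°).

At s = jω = j50:
quadratic: (j50)² + 510·j50 + 250000 = 247500 + j25500 → |·| ≈ 2.4881e+05, ∠ ≈ 5.88°
∠G = 0.00° − 5.88° = -5.88°

-5.9°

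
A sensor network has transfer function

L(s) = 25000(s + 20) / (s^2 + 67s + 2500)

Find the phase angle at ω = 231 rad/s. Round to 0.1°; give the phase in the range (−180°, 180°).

-78.0°

At s = jω = j231:
zero (s+20): 20 + j231 → |·| = √(20²+231²) = √53761 ≈ 231.86, ∠ = arctan(231/20) ≈ 85.05°
quadratic: (j231)² + 67·j231 + 2500 = -50861 + j15477 → |·| ≈ 53164, ∠ ≈ 163.07°
∠L = 85.05° − 163.07° = -78.02°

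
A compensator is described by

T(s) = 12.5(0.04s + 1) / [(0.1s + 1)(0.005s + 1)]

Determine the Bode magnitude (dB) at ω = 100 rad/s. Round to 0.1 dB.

13.2 dB

At ω = 100 rad/s:
zero (1 + j100·0.04) = 1 + j4 → |·| ≈ 4.1231, ∠ ≈ 75.96°
pole (1 + j100·0.1) = 1 + j10 → |·| ≈ 10.05, ∠ ≈ 84.29°
pole (1 + j100·0.005) = 1 + j0.5 → |·| ≈ 1.118, ∠ ≈ 26.57°
|T| = 12.5 · 4.1231 / (10.05 · 1.118) ≈ 4.587
Gain = 20 log₁₀(4.587) ≈ 13.23 dB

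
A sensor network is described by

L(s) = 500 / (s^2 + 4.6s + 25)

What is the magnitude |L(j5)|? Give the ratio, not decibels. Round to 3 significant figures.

At s = jω = j5:
quadratic: (j5)² + 4.6·j5 + 25 = 0 + j23 → |·| ≈ 23, ∠ ≈ 90.00°
|L| = 500 / 23 ≈ 21.739

21.7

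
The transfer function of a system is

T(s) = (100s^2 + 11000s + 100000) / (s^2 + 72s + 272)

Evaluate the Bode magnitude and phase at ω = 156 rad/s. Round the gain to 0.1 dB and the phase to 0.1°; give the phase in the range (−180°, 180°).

40.8 dB, -11.3°

Substitute s = j156:
Numerator: 100(j156)^2 + 11000(j156) + 100000 = -2333600 + j1716000
Denominator: (j156)^2 + 72(j156) + 272 = -24064 + j11232
|N| = √(2333600² + 1716000²) ≈ 2.8966e+06, ∠N ≈ 143.67°
|D| = √(24064² + 11232²) ≈ 26556, ∠D ≈ 154.98°
|T| = 2.8966e+06 / 26556 ≈ 109.08
Gain = 20 log₁₀(109.08) ≈ 40.75 dB
∠T = 143.67° − 154.98° = -11.31°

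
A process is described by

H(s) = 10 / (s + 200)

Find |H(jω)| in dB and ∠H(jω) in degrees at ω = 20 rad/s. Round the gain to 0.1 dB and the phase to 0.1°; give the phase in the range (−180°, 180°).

At s = jω = j20:
pole (s+200): 200 + j20 → |·| = √(200²+20²) = √40400 ≈ 201, ∠ = arctan(20/200) ≈ 5.71°
|H| = 10 / 201 ≈ 0.049751
Gain = 20 log₁₀(0.049751) ≈ -26.06 dB
∠H = 0.00° − 5.71° = -5.71°

-26.1 dB, -5.7°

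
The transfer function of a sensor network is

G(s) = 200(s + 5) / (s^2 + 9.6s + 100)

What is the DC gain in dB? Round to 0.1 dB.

G(0) = 200·5 / 100 = 10
20 log₁₀(10) ≈ 20.00 dB

20.0 dB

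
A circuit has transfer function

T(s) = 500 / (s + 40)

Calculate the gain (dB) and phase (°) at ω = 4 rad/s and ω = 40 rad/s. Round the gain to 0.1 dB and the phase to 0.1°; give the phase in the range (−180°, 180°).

ω = 4: 21.9 dB, -5.7°; ω = 40: 18.9 dB, -45.0°

Substitute s = j4:
Numerator: 500 = 500 + j0
Denominator: (j4) + 40 = 40 + j4
|N| = √(500² + 0²) ≈ 500, ∠N ≈ 0.00°
|D| = √(40² + 4²) ≈ 40.2, ∠D ≈ 5.71°
|T| = 500 / 40.2 ≈ 12.438
Gain = 20 log₁₀(12.438) ≈ 21.90 dB
∠T = 0.00° − 5.71° = -5.71°

Substitute s = j40:
Numerator: 500 = 500 + j0
Denominator: (j40) + 40 = 40 + j40
|N| = √(500² + 0²) ≈ 500, ∠N ≈ 0.00°
|D| = √(40² + 40²) ≈ 56.569, ∠D ≈ 45.00°
|T| = 500 / 56.569 ≈ 8.8388
Gain = 20 log₁₀(8.8388) ≈ 18.93 dB
∠T = 0.00° − 45.00° = -45.00°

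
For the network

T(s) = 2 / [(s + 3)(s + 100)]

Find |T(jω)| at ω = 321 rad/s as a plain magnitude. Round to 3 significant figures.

At s = jω = j321:
pole (s+3): 3 + j321 → |·| = √(3²+321²) = √103050 ≈ 321.01, ∠ = arctan(321/3) ≈ 89.46°
pole (s+100): 100 + j321 → |·| = √(100²+321²) = √113041 ≈ 336.22, ∠ = arctan(321/100) ≈ 72.70°
|T| = 2 / 1.0793e+05 ≈ 1.8531e-05

1.85e-05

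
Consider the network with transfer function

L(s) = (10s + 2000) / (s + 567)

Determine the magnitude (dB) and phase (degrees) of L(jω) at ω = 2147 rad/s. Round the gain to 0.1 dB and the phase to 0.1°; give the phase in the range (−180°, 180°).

19.7 dB, 9.5°

Substitute s = j2147:
Numerator: 10(j2147) + 2000 = 2000 + j21470
Denominator: (j2147) + 567 = 567 + j2147
|N| = √(2000² + 21470²) ≈ 21563, ∠N ≈ 84.68°
|D| = √(567² + 2147²) ≈ 2220.6, ∠D ≈ 75.21°
|L| = 21563 / 2220.6 ≈ 9.7104
Gain = 20 log₁₀(9.7104) ≈ 19.74 dB
∠L = 84.68° − 75.21° = 9.47°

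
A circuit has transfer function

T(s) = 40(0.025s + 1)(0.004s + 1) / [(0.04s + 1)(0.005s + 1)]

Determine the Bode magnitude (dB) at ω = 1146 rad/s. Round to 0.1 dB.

At ω = 1146 rad/s:
zero (1 + j1146·0.025) = 1 + j28.65 → |·| ≈ 28.667, ∠ ≈ 88.00°
zero (1 + j1146·0.004) = 1 + j4.584 → |·| ≈ 4.6918, ∠ ≈ 77.69°
pole (1 + j1146·0.04) = 1 + j45.84 → |·| ≈ 45.851, ∠ ≈ 88.75°
pole (1 + j1146·0.005) = 1 + j5.73 → |·| ≈ 5.8166, ∠ ≈ 80.10°
|T| = 40 · 28.667 · 4.6918 / (45.851 · 5.8166) ≈ 20.173
Gain = 20 log₁₀(20.173) ≈ 26.10 dB

26.1 dB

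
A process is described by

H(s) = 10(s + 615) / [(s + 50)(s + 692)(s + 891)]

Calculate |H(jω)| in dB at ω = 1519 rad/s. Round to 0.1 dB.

-108.7 dB

At s = jω = j1519:
zero (s+615): 615 + j1519 → |·| = √(615²+1519²) = √2685586 ≈ 1638.8, ∠ = arctan(1519/615) ≈ 67.96°
pole (s+50): 50 + j1519 → |·| = √(50²+1519²) = √2309861 ≈ 1519.8, ∠ = arctan(1519/50) ≈ 88.11°
pole (s+692): 692 + j1519 → |·| = √(692²+1519²) = √2786225 ≈ 1669.2, ∠ = arctan(1519/692) ≈ 65.51°
pole (s+891): 891 + j1519 → |·| = √(891²+1519²) = √3101242 ≈ 1761, ∠ = arctan(1519/891) ≈ 59.61°
|H| = 10 · 1638.8 / 4.4674e+09 ≈ 3.6684e-06
Gain = 20 log₁₀(3.6684e-06) ≈ -108.71 dB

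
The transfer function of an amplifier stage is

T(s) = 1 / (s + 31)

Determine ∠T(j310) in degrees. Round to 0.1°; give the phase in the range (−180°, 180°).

-84.3°

At s = jω = j310:
pole (s+31): 31 + j310 → |·| = √(31²+310²) = √97061 ≈ 311.55, ∠ = arctan(310/31) ≈ 84.29°
∠T = 0.00° − 84.29° = -84.29°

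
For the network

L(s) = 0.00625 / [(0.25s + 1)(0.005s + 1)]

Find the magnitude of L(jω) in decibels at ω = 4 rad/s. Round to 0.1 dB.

At ω = 4 rad/s:
pole (1 + j4·0.25) = 1 + j1 → |·| ≈ 1.4142, ∠ ≈ 45.00°
pole (1 + j4·0.005) = 1 + j0.02 → |·| ≈ 1.0002, ∠ ≈ 1.15°
|L| = 0.00625 · 1 / (1.4142 · 1.0002) ≈ 0.0044186
Gain = 20 log₁₀(0.0044186) ≈ -47.09 dB

-47.1 dB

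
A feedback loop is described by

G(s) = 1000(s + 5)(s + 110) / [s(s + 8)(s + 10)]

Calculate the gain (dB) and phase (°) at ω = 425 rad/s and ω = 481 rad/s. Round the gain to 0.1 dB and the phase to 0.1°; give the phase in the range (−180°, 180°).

ω = 425: 7.7 dB, -102.8°; ω = 481: 6.6 dB, -101.3°

At s = jω = j425:
zero (s+5): 5 + j425 → |·| = √(5²+425²) = √180650 ≈ 425.03, ∠ = arctan(425/5) ≈ 89.33°
zero (s+110): 110 + j425 → |·| = √(110²+425²) = √192725 ≈ 439, ∠ = arctan(425/110) ≈ 75.49°
pole (s+8): 8 + j425 → |·| = √(8²+425²) = √180689 ≈ 425.08, ∠ = arctan(425/8) ≈ 88.92°
pole (s+10): 10 + j425 → |·| = √(10²+425²) = √180725 ≈ 425.12, ∠ = arctan(425/10) ≈ 88.65°
pole at origin: |s| = 425, ∠ = 90.00° (in denominator)
|G| = 1000 · 1.8659e+05 / 7.6802e+07 ≈ 2.4295
Gain = 20 log₁₀(2.4295) ≈ 7.71 dB
∠G = 164.82° − 267.57° = -102.75°

At s = jω = j481:
zero (s+5): 5 + j481 → |·| = √(5²+481²) = √231386 ≈ 481.03, ∠ = arctan(481/5) ≈ 89.40°
zero (s+110): 110 + j481 → |·| = √(110²+481²) = √243461 ≈ 493.42, ∠ = arctan(481/110) ≈ 77.12°
pole (s+8): 8 + j481 → |·| = √(8²+481²) = √231425 ≈ 481.07, ∠ = arctan(481/8) ≈ 89.05°
pole (s+10): 10 + j481 → |·| = √(10²+481²) = √231461 ≈ 481.1, ∠ = arctan(481/10) ≈ 88.81°
pole at origin: |s| = 481, ∠ = 90.00° (in denominator)
|G| = 1000 · 2.3735e+05 / 1.1132e+08 ≈ 2.1321
Gain = 20 log₁₀(2.1321) ≈ 6.58 dB
∠G = 166.52° − 267.86° = -101.34°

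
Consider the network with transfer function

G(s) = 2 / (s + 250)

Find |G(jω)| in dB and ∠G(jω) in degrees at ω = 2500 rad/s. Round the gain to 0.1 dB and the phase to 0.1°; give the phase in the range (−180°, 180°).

-62.0 dB, -84.3°

At s = jω = j2500:
pole (s+250): 250 + j2500 → |·| = √(250²+2500²) = √6312500 ≈ 2512.5, ∠ = arctan(2500/250) ≈ 84.29°
|G| = 2 / 2512.5 ≈ 0.00079602
Gain = 20 log₁₀(0.00079602) ≈ -61.98 dB
∠G = 0.00° − 84.29° = -84.29°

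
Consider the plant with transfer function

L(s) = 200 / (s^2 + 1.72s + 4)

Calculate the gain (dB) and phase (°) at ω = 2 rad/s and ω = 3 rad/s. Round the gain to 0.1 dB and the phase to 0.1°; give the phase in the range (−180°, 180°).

At s = jω = j2:
quadratic: (j2)² + 1.72·j2 + 4 = 0 + j3.44 → |·| ≈ 3.44, ∠ ≈ 90.00°
|L| = 200 / 3.44 ≈ 58.14
Gain = 20 log₁₀(58.14) ≈ 35.29 dB
∠L = 0.00° − 90.00° = -90.00°

At s = jω = j3:
quadratic: (j3)² + 1.72·j3 + 4 = -5 + j5.16 → |·| ≈ 7.1851, ∠ ≈ 134.10°
|L| = 200 / 7.1851 ≈ 27.835
Gain = 20 log₁₀(27.835) ≈ 28.89 dB
∠L = 0.00° − 134.10° = -134.10°

ω = 2: 35.3 dB, -90.0°; ω = 3: 28.9 dB, -134.1°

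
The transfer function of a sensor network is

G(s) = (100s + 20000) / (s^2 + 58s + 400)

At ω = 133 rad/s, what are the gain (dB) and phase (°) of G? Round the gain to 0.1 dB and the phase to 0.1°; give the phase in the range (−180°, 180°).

Substitute s = j133:
Numerator: 100(j133) + 20000 = 20000 + j13300
Denominator: (j133)^2 + 58(j133) + 400 = -17289 + j7714
|N| = √(20000² + 13300²) ≈ 24019, ∠N ≈ 33.62°
|D| = √(17289² + 7714²) ≈ 18932, ∠D ≈ 155.95°
|G| = 24019 / 18932 ≈ 1.2687
Gain = 20 log₁₀(1.2687) ≈ 2.07 dB
∠G = 33.62° − 155.95° = -122.33°

2.1 dB, -122.3°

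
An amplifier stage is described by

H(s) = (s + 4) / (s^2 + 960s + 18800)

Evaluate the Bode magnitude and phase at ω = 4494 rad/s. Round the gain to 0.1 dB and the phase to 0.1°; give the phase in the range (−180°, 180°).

Substitute s = j4494:
Numerator: (j4494) + 4 = 4 + j4494
Denominator: (j4494)^2 + 960(j4494) + 18800 = -20177236 + j4314240
|N| = √(4² + 4494²) ≈ 4494, ∠N ≈ 89.95°
|D| = √(20177236² + 4314240²) ≈ 2.0633e+07, ∠D ≈ 167.93°
|H| = 4494 / 2.0633e+07 ≈ 0.00021781
Gain = 20 log₁₀(0.00021781) ≈ -73.24 dB
∠H = 89.95° − 167.93° = -77.98°

-73.2 dB, -78.0°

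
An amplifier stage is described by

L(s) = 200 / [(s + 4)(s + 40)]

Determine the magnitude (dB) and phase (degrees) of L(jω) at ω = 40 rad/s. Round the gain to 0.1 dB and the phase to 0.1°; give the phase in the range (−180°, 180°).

-21.1 dB, -129.3°

At s = jω = j40:
pole (s+4): 4 + j40 → |·| = √(4²+40²) = √1616 ≈ 40.2, ∠ = arctan(40/4) ≈ 84.29°
pole (s+40): 40 + j40 → |·| = √(40²+40²) = √3200 ≈ 56.569, ∠ = arctan(40/40) ≈ 45.00°
|L| = 200 / 2274.1 ≈ 0.087947
Gain = 20 log₁₀(0.087947) ≈ -21.12 dB
∠L = 0.00° − 129.29° = -129.29°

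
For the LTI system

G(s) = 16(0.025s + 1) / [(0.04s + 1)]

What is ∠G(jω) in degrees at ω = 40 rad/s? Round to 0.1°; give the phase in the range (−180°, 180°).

-13.0°

At ω = 40 rad/s:
zero (1 + j40·0.025) = 1 + j1 → |·| ≈ 1.4142, ∠ ≈ 45.00°
pole (1 + j40·0.04) = 1 + j1.6 → |·| ≈ 1.8868, ∠ ≈ 57.99°
∠G = (45.00°) − (57.99°) = -12.99°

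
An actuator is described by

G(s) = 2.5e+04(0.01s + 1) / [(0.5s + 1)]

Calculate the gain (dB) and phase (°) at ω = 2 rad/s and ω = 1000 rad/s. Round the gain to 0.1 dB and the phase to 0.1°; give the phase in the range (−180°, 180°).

At ω = 2 rad/s:
zero (1 + j2·0.01) = 1 + j0.02 → |·| ≈ 1.0002, ∠ ≈ 1.15°
pole (1 + j2·0.5) = 1 + j1 → |·| ≈ 1.4142, ∠ ≈ 45.00°
|G| = 2.5e+04 · 1.0002 / (1.4142) ≈ 17681
Gain = 20 log₁₀(17681) ≈ 84.95 dB
∠G = (1.15°) − (45.00°) = -43.85°

At ω = 1000 rad/s:
zero (1 + j1000·0.01) = 1 + j10 → |·| ≈ 10.05, ∠ ≈ 84.29°
pole (1 + j1000·0.5) = 1 + j500 → |·| ≈ 500, ∠ ≈ 89.89°
|G| = 2.5e+04 · 10.05 / (500) ≈ 502.5
Gain = 20 log₁₀(502.5) ≈ 54.02 dB
∠G = (84.29°) − (89.89°) = -5.60°

ω = 2: 85.0 dB, -43.9°; ω = 1000: 54.0 dB, -5.6°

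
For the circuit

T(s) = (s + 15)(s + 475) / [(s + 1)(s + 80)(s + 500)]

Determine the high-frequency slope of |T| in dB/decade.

-20 dB/decade

Each pole contributes −20 dB/decade at high frequency; each zero contributes +20 dB/decade.
Net: 2 zero(s) − 3 pole(s) → -20 dB/decade.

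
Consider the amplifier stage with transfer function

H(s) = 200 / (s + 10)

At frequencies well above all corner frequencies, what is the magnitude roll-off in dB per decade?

Each pole contributes −20 dB/decade at high frequency; each zero contributes +20 dB/decade.
Net: 0 zero(s) − 1 pole(s) → -20 dB/decade.

-20 dB/decade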